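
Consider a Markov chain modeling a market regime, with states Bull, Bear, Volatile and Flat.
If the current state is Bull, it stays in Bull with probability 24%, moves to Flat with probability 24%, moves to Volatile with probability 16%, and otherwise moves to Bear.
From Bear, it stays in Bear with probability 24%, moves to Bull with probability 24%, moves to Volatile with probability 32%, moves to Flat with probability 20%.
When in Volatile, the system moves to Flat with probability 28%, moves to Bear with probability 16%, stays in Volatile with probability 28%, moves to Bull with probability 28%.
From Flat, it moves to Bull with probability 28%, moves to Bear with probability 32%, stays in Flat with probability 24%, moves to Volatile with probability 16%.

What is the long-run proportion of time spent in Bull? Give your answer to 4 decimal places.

0.2588

Let the stationary distribution be π with π = πP and π_1 + π_2 + π_3 + π_4 = 1.
π_1 = 0.24·π_1 + 0.24·π_2 + 0.28·π_3 + 0.28·π_4
π_2 = 0.36·π_1 + 0.24·π_2 + 0.16·π_3 + 0.32·π_4
π_3 = 0.16·π_1 + 0.32·π_2 + 0.28·π_3 + 0.16·π_4
Solving with the normalization constraint gives π = (0.2588, 0.2716, 0.2312, 0.2384).
So the stationary probability of Bull is 0.2588.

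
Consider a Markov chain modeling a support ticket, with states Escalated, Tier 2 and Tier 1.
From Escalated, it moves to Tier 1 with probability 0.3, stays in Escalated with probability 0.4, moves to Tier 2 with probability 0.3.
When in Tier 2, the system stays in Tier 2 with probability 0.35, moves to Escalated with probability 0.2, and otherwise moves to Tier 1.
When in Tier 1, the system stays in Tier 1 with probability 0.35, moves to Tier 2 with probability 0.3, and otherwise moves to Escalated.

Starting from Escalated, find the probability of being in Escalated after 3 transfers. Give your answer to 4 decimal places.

Propagate the distribution vector 3 transfers from Escalated.
After 0 transfers: (1.0000, 0.0000, 0.0000)
After 1 transfer: (0.4000, 0.3000, 0.3000)
After 2 transfers: (0.3250, 0.3150, 0.3600)
After 3 transfers: (0.3190, 0.3158, 0.3653)
P(in Escalated after 3 transfers) = 0.3190

0.3190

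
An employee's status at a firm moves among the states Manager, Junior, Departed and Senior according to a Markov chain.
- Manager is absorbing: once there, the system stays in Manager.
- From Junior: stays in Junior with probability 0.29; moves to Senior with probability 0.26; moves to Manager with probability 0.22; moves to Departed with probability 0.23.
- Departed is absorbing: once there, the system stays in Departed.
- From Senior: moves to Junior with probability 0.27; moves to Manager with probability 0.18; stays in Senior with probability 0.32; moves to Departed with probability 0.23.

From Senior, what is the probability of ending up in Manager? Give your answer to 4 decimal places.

0.4537

Let h(s) be the probability of absorption at Manager starting from transient state s. Then h(Manager) = 1 and h(Departed) = 0. By first-step analysis:
h(Junior) = 0.22·1 + 0.29·h(Junior) + 0.23·0 + 0.26·h(Senior)
h(Senior) = 0.18·1 + 0.27·h(Junior) + 0.23·0 + 0.32·h(Senior)
Solving: h(Junior) = 0.4760, h(Senior) = 0.4537.
Starting from Senior, the probability is 0.4537.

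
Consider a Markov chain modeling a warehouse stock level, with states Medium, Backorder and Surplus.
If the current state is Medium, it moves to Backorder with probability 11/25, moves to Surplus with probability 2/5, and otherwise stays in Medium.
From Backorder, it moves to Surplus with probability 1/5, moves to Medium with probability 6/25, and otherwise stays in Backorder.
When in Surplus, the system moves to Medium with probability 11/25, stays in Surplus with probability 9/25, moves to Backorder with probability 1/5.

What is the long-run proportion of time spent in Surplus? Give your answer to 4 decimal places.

Let the stationary distribution be π with π = πP and π_1 + π_2 + π_3 = 1.
π_1 = 0.16·π_1 + 0.24·π_2 + 0.44·π_3
π_2 = 0.44·π_1 + 0.56·π_2 + 0.2·π_3
Solving with the normalization constraint gives π = (0.2786, 0.4170, 0.3044).
So the stationary probability of Surplus is 0.3044.

0.3044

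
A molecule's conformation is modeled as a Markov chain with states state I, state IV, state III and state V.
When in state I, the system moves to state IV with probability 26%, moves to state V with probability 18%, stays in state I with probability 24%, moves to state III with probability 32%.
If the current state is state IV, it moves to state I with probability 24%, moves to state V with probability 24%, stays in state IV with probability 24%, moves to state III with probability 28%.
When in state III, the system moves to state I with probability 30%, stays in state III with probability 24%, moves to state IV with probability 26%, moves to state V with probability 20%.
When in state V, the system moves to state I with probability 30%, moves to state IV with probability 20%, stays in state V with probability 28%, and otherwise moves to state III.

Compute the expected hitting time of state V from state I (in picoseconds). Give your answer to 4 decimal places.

Let t(s) be the expected number of picoseconds to first reach state V from state s, with t(state V) = 0. Conditioning on the first picosecond:
t(state I) = 1 + 0.24·t(state I) + 0.26·t(state IV) + 0.32·t(state III)
t(state IV) = 1 + 0.24·t(state I) + 0.24·t(state IV) + 0.28·t(state III)
t(state III) = 1 + 0.3·t(state I) + 0.26·t(state IV) + 0.24·t(state III)
Solving: t(state I) = 4.9744, t(state IV) = 4.6854, t(state III) = 4.8822.
Expected picoseconds from state I to state V: 4.9744.

4.9744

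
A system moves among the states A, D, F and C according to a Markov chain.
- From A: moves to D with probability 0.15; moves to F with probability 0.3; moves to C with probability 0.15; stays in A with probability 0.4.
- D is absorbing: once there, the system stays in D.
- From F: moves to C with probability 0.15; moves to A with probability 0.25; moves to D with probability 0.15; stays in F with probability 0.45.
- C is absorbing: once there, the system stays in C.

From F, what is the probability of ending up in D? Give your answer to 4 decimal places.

0.5000

Let h(s) be the probability of absorption at D starting from transient state s. Then h(D) = 1 and h(C) = 0. By first-step analysis:
h(A) = 0.4·h(A) + 0.15·1 + 0.3·h(F) + 0.15·0
h(F) = 0.25·h(A) + 0.15·1 + 0.45·h(F) + 0.15·0
Solving: h(A) = 0.5000, h(F) = 0.5000.
Starting from F, the probability is 0.5000.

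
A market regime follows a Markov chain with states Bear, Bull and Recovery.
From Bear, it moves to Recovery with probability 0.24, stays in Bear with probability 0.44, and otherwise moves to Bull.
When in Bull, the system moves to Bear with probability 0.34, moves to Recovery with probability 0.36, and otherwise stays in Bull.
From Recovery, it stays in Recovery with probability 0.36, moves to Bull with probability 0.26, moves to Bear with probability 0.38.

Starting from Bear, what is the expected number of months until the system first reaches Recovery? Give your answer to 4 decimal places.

Let t(s) be the expected number of months to first reach Recovery from state s, with t(Recovery) = 0. Conditioning on the first month:
t(Bear) = 1 + 0.44·t(Bear) + 0.32·t(Bull)
t(Bull) = 1 + 0.34·t(Bear) + 0.3·t(Bull)
Solving: t(Bear) = 3.6017, t(Bull) = 3.1780.
Expected months from Bear to Recovery: 3.6017.

3.6017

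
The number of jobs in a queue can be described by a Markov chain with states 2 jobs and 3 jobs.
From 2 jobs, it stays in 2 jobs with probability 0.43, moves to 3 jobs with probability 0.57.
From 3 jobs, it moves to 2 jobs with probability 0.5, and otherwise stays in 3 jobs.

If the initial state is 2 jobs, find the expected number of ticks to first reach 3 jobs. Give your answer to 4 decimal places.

1.7544

Let t(s) be the expected number of ticks to first reach 3 jobs from state s, with t(3 jobs) = 0. Conditioning on the first tick:
t(2 jobs) = 1 + 0.43·t(2 jobs)
Solving: t(2 jobs) = 1.7544.
Expected ticks from 2 jobs to 3 jobs: 1.7544.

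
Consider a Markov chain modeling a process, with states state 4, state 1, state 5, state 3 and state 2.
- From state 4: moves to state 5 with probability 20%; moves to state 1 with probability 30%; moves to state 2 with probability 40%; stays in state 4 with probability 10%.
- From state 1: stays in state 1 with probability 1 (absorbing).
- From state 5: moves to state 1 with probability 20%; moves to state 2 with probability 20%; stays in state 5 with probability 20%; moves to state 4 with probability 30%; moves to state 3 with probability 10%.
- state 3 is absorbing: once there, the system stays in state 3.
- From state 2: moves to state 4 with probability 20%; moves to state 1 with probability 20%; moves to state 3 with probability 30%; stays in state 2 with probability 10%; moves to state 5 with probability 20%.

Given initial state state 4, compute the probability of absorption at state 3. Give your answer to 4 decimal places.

Let h(s) be the probability of absorption at state 3 starting from transient state s. Then h(state 3) = 1 and h(state 1) = 0. By first-step analysis:
h(state 4) = 0.1·h(state 4) + 0.3·0 + 0.2·h(state 5) + 0.4·h(state 2)
h(state 5) = 0.3·h(state 4) + 0.2·0 + 0.2·h(state 5) + 0.1·1 + 0.2·h(state 2)
h(state 2) = 0.2·h(state 4) + 0.2·0 + 0.2·h(state 5) + 0.3·1 + 0.1·h(state 2)
Solving: h(state 4) = 0.2900, h(state 5) = 0.3528, h(state 2) = 0.4762.
Starting from state 4, the probability is 0.2900.

0.2900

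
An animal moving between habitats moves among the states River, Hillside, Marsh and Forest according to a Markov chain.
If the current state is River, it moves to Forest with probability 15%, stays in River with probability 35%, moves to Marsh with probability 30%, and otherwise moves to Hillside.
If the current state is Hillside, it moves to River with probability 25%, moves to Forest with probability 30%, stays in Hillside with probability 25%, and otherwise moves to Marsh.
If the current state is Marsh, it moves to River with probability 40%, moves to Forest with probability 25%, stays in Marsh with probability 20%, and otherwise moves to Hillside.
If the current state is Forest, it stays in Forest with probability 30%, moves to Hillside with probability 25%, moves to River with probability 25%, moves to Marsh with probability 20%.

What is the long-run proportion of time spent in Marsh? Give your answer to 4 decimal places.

0.2316

Let the stationary distribution be π with π = πP and π_1 + π_2 + π_3 + π_4 = 1.
π_1 = 0.35·π_1 + 0.25·π_2 + 0.4·π_3 + 0.25·π_4
π_2 = 0.2·π_1 + 0.25·π_2 + 0.15·π_3 + 0.25·π_4
π_3 = 0.3·π_1 + 0.2·π_2 + 0.2·π_3 + 0.2·π_4
Solving with the normalization constraint gives π = (0.3164, 0.2110, 0.2316, 0.2410).
So the stationary probability of Marsh is 0.2316.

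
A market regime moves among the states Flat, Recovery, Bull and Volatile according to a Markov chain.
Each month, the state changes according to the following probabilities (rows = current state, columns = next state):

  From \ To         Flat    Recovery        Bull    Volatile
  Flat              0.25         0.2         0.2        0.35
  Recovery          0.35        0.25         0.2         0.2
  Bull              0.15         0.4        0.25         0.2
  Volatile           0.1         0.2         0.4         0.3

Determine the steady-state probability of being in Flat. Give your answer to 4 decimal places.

0.2115

Let the stationary distribution be π with π = πP and π_1 + π_2 + π_3 + π_4 = 1.
π_1 = 0.25·π_1 + 0.35·π_2 + 0.15·π_3 + 0.1·π_4
π_2 = 0.2·π_1 + 0.25·π_2 + 0.4·π_3 + 0.2·π_4
π_3 = 0.2·π_1 + 0.2·π_2 + 0.25·π_3 + 0.4·π_4
Solving with the normalization constraint gives π = (0.2115, 0.2663, 0.2647, 0.2575).
So the stationary probability of Flat is 0.2115.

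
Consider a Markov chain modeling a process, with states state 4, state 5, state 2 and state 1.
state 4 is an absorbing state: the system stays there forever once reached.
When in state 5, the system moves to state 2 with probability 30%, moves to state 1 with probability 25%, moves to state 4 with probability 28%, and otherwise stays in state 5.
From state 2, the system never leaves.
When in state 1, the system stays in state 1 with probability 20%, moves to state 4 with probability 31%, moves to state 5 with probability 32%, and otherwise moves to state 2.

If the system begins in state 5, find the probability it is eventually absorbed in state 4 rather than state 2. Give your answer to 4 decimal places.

Let h(s) be the probability of absorption at state 4 starting from transient state s. Then h(state 4) = 1 and h(state 2) = 0. By first-step analysis:
h(state 5) = 0.28·1 + 0.17·h(state 5) + 0.3·0 + 0.25·h(state 1)
h(state 1) = 0.31·1 + 0.32·h(state 5) + 0.17·0 + 0.2·h(state 1)
Solving: h(state 5) = 0.5163, h(state 1) = 0.5940.
Starting from state 5, the probability is 0.5163.

0.5163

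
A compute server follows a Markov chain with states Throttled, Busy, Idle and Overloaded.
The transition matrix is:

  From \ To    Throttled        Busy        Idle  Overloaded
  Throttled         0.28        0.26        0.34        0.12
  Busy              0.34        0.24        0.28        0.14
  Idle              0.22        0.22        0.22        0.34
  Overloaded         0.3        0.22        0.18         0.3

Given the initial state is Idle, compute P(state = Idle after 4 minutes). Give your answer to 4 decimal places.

Propagate the distribution vector 4 minutes from Idle.
After 0 minutes: (0.0000, 0.0000, 1.0000, 0.0000)
After 1 minute: (0.2200, 0.2200, 0.2200, 0.3400)
After 2 minutes: (0.2868, 0.2332, 0.2460, 0.2340)
After 3 minutes: (0.2839, 0.2361, 0.2590, 0.2209)
After 4 minutes: (0.2830, 0.2361, 0.2594, 0.2215)
P(in Idle after 4 minutes) = 0.2594

0.2594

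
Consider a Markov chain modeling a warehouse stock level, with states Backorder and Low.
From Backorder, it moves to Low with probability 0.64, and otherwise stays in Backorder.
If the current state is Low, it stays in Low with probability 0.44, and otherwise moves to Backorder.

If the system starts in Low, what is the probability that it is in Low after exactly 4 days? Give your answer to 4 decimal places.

Propagate the distribution vector 4 days from Low.
After 0 days: (0.0000, 1.0000)
After 1 day: (0.5600, 0.4400)
After 2 days: (0.4480, 0.5520)
After 3 days: (0.4704, 0.5296)
After 4 days: (0.4659, 0.5341)
P(in Low after 4 days) = 0.5341

0.5341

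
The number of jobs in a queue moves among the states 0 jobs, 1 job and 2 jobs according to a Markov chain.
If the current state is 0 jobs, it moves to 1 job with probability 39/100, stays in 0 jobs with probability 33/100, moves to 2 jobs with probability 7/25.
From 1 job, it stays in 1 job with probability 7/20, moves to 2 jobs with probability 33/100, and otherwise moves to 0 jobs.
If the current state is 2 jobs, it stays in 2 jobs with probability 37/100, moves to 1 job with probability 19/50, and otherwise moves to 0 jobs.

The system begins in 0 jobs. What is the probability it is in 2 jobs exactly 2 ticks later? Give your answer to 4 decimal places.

Sum over the intermediate state after 1 tick:
P = P(0 jobs→0 jobs)·P(0 jobs→2 jobs) + P(0 jobs→1 job)·P(1 job→2 jobs) + P(0 jobs→2 jobs)·P(2 jobs→2 jobs)
  = 0.33×0.28 + 0.39×0.33 + 0.28×0.37
  = 0.0924 + 0.1287 + 0.1036 = 0.3247

0.3247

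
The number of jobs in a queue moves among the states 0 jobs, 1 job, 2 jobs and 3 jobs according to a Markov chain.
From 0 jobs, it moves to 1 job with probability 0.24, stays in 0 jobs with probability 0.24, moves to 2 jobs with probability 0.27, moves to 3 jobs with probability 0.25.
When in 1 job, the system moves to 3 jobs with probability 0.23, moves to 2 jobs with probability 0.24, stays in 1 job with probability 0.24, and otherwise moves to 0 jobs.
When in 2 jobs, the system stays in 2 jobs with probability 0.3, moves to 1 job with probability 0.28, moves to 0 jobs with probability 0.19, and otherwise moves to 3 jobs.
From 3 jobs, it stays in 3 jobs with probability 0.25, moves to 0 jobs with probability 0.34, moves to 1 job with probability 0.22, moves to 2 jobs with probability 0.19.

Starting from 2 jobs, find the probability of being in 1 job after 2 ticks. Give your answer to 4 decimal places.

0.2474

Propagate the distribution vector 2 ticks from 2 jobs.
After 0 ticks: (0.0000, 0.0000, 1.0000, 0.0000)
After 1 tick: (0.1900, 0.2800, 0.3000, 0.2300)
After 2 ticks: (0.2620, 0.2474, 0.2522, 0.2384)
P(in 1 job after 2 ticks) = 0.2474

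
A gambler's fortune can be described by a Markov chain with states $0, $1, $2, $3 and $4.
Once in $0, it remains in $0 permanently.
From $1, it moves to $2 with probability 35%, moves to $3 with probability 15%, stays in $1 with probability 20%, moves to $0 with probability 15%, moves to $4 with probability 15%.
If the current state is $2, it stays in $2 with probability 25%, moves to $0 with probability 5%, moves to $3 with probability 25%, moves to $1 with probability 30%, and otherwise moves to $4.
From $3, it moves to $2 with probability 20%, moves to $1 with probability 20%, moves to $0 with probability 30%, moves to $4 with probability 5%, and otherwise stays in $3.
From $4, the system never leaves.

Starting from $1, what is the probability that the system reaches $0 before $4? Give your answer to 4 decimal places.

0.5368

Let h(s) be the probability of absorption at $0 starting from transient state s. Then h($0) = 1 and h($4) = 0. By first-step analysis:
h($1) = 0.15·1 + 0.2·h($1) + 0.35·h($2) + 0.15·h($3) + 0.15·0
h($2) = 0.05·1 + 0.3·h($1) + 0.25·h($2) + 0.25·h($3) + 0.15·0
h($3) = 0.3·1 + 0.2·h($1) + 0.2·h($2) + 0.25·h($3) + 0.05·0
Solving: h($1) = 0.5368, h($2) = 0.5075, h($3) = 0.6785.
Starting from $1, the probability is 0.5368.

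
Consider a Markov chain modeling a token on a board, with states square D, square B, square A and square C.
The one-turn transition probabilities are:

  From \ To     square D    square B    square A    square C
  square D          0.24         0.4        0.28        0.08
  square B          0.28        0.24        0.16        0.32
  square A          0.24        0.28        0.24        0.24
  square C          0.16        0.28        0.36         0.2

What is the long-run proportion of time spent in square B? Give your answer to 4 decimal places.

0.2963

Let the stationary distribution be π with π = πP and π_1 + π_2 + π_3 + π_4 = 1.
π_1 = 0.24·π_1 + 0.28·π_2 + 0.24·π_3 + 0.16·π_4
π_2 = 0.4·π_1 + 0.24·π_2 + 0.28·π_3 + 0.28·π_4
π_3 = 0.28·π_1 + 0.16·π_2 + 0.24·π_3 + 0.36·π_4
Solving with the normalization constraint gives π = (0.2345, 0.2963, 0.2518, 0.2175).
So the stationary probability of square B is 0.2963.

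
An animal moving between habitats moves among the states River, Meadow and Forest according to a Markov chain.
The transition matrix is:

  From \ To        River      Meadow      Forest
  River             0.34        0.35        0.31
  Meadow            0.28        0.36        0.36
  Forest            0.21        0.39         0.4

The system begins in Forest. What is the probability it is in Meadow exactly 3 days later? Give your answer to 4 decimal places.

Propagate the distribution vector 3 days from Forest.
After 0 days: (0.0000, 0.0000, 1.0000)
After 1 day: (0.2100, 0.3900, 0.4000)
After 2 days: (0.2646, 0.3699, 0.3655)
After 3 days: (0.2703, 0.3683, 0.3614)
P(in Meadow after 3 days) = 0.3683

0.3683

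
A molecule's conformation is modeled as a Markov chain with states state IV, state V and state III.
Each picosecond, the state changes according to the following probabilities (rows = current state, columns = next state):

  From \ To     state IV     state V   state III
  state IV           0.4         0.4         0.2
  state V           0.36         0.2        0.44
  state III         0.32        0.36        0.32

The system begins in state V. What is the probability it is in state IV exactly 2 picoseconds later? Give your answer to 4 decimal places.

Sum over the intermediate state after 1 picosecond:
P = P(state V→state IV)·P(state IV→state IV) + P(state V→state V)·P(state V→state IV) + P(state V→state III)·P(state III→state IV)
  = 0.36×0.4 + 0.2×0.36 + 0.44×0.32
  = 0.1440 + 0.0720 + 0.1408 = 0.3568

0.3568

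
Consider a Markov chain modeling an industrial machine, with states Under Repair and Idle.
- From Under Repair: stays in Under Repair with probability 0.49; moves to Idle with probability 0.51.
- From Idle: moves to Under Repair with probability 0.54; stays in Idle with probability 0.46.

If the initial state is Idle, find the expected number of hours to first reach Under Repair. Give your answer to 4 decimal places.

1.8519

Let t(s) be the expected number of hours to first reach Under Repair from state s, with t(Under Repair) = 0. Conditioning on the first hour:
t(Idle) = 1 + 0.46·t(Idle)
Solving: t(Idle) = 1.8519.
Expected hours from Idle to Under Repair: 1.8519.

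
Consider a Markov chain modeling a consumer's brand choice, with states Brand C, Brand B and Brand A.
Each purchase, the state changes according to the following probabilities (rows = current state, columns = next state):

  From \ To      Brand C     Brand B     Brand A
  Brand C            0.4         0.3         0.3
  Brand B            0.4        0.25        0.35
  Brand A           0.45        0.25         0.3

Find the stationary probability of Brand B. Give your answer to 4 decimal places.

0.2708

Let the stationary distribution be π with π = πP and π_1 + π_2 + π_3 = 1.
π_1 = 0.4·π_1 + 0.4·π_2 + 0.45·π_3
π_2 = 0.3·π_1 + 0.25·π_2 + 0.25·π_3
Solving with the normalization constraint gives π = (0.4157, 0.2708, 0.3135).
So the stationary probability of Brand B is 0.2708.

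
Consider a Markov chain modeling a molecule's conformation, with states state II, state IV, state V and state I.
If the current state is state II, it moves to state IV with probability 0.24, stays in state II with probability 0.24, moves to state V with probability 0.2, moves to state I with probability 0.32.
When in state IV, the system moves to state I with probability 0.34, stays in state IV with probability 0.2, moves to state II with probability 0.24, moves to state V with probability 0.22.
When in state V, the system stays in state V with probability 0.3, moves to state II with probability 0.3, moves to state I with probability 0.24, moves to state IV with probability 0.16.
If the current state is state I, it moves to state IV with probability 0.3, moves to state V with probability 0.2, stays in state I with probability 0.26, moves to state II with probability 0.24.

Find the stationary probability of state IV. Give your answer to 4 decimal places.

Let the stationary distribution be π with π = πP and π_1 + π_2 + π_3 + π_4 = 1.
π_1 = 0.24·π_1 + 0.24·π_2 + 0.3·π_3 + 0.24·π_4
π_2 = 0.24·π_1 + 0.2·π_2 + 0.16·π_3 + 0.3·π_4
π_3 = 0.2·π_1 + 0.22·π_2 + 0.3·π_3 + 0.2·π_4
Solving with the normalization constraint gives π = (0.2536, 0.2300, 0.2273, 0.2891).
So the stationary probability of state IV is 0.2300.

0.2300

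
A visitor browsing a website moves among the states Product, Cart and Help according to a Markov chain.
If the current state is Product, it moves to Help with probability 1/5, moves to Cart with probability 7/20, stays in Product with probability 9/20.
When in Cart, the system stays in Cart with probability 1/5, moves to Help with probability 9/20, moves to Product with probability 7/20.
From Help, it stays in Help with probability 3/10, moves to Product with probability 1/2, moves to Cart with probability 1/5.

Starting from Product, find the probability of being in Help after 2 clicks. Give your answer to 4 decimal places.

0.3075

Sum over the intermediate state after 1 click:
P = P(Product→Product)·P(Product→Help) + P(Product→Cart)·P(Cart→Help) + P(Product→Help)·P(Help→Help)
  = 0.45×0.2 + 0.35×0.45 + 0.2×0.3
  = 0.0900 + 0.1575 + 0.0600 = 0.3075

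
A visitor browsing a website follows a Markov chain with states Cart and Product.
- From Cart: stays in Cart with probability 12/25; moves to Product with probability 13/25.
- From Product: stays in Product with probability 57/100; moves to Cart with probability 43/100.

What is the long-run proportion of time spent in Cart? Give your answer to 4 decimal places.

Let the stationary distribution be π with π = πP and π_1 + π_2 = 1.
π_1 = 0.48·π_1 + 0.43·π_2
Solving with the normalization constraint gives π = (0.4526, 0.5474).
So the stationary probability of Cart is 0.4526.

0.4526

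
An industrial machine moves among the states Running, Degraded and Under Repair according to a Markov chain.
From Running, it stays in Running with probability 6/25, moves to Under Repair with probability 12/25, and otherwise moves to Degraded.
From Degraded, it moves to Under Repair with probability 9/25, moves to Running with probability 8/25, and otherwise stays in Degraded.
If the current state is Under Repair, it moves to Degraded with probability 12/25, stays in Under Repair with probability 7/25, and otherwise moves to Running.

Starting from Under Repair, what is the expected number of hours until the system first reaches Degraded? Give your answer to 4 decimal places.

2.3148

Let t(s) be the expected number of hours to first reach Degraded from state s, with t(Degraded) = 0. Conditioning on the first hour:
t(Running) = 1 + 0.24·t(Running) + 0.48·t(Under Repair)
t(Under Repair) = 1 + 0.24·t(Running) + 0.28·t(Under Repair)
Solving: t(Running) = 2.7778, t(Under Repair) = 2.3148.
Expected hours from Under Repair to Degraded: 2.3148.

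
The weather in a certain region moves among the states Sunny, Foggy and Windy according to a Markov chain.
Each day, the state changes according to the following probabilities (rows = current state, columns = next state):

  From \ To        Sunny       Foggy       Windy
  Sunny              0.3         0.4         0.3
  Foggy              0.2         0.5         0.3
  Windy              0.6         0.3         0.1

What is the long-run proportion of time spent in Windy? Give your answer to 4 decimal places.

Let the stationary distribution be π with π = πP and π_1 + π_2 + π_3 = 1.
π_1 = 0.3·π_1 + 0.2·π_2 + 0.6·π_3
π_2 = 0.4·π_1 + 0.5·π_2 + 0.3·π_3
Solving with the normalization constraint gives π = (0.3333, 0.4167, 0.2500).
So the stationary probability of Windy is 0.2500.

0.2500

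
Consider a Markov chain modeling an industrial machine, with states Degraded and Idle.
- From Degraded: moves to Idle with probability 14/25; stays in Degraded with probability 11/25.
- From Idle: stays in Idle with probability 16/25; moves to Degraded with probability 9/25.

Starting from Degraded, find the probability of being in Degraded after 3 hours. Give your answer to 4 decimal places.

0.3916

Propagate the distribution vector 3 hours from Degraded.
After 0 hours: (1.0000, 0.0000)
After 1 hour: (0.4400, 0.5600)
After 2 hours: (0.3952, 0.6048)
After 3 hours: (0.3916, 0.6084)
P(in Degraded after 3 hours) = 0.3916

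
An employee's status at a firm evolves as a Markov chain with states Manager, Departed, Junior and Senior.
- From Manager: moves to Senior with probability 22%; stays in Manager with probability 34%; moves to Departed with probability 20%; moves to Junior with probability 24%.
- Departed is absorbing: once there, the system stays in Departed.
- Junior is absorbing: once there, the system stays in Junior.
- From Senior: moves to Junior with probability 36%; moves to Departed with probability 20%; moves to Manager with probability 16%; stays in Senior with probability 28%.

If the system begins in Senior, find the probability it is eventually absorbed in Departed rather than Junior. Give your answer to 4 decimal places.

0.3727

Let h(s) be the probability of absorption at Departed starting from transient state s. Then h(Departed) = 1 and h(Junior) = 0. By first-step analysis:
h(Manager) = 0.34·h(Manager) + 0.2·1 + 0.24·0 + 0.22·h(Senior)
h(Senior) = 0.16·h(Manager) + 0.2·1 + 0.36·0 + 0.28·h(Senior)
Solving: h(Manager) = 0.4273, h(Senior) = 0.3727.
Starting from Senior, the probability is 0.3727.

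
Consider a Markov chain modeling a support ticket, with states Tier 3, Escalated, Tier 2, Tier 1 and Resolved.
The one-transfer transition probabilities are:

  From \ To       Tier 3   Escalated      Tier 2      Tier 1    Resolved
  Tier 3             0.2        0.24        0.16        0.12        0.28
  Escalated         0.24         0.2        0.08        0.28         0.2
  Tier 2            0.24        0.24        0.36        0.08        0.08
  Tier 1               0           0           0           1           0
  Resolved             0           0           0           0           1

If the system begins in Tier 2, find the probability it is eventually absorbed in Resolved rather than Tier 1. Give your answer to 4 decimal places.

Let h(s) be the probability of absorption at Resolved starting from transient state s. Then h(Resolved) = 1 and h(Tier 1) = 0. By first-step analysis:
h(Tier 3) = 0.2·h(Tier 3) + 0.24·h(Escalated) + 0.16·h(Tier 2) + 0.12·0 + 0.28·1
h(Escalated) = 0.24·h(Tier 3) + 0.2·h(Escalated) + 0.08·h(Tier 2) + 0.28·0 + 0.2·1
h(Tier 2) = 0.24·h(Tier 3) + 0.24·h(Escalated) + 0.36·h(Tier 2) + 0.08·0 + 0.08·1
Solving: h(Tier 3) = 0.6015, h(Escalated) = 0.4836, h(Tier 2) = 0.5319.
Starting from Tier 2, the probability is 0.5319.

0.5319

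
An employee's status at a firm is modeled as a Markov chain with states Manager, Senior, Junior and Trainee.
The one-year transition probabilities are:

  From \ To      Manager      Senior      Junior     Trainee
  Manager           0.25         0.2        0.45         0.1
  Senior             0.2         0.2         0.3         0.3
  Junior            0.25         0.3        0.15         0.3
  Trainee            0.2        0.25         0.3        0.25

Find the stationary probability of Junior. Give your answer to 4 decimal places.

0.2903

Let the stationary distribution be π with π = πP and π_1 + π_2 + π_3 + π_4 = 1.
π_1 = 0.25·π_1 + 0.2·π_2 + 0.25·π_3 + 0.2·π_4
π_2 = 0.2·π_1 + 0.2·π_2 + 0.3·π_3 + 0.25·π_4
π_3 = 0.45·π_1 + 0.3·π_2 + 0.15·π_3 + 0.3·π_4
Solving with the normalization constraint gives π = (0.2258, 0.2412, 0.2903, 0.2427).
So the stationary probability of Junior is 0.2903.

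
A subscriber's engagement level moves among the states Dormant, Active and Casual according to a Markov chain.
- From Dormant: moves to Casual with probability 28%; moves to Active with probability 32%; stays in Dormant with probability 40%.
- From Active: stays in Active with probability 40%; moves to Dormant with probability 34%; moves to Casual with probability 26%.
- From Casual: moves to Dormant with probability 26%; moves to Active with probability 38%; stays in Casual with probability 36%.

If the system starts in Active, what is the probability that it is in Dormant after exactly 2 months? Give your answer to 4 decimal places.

0.3396

Sum over the intermediate state after 1 month:
P = P(Active→Dormant)·P(Dormant→Dormant) + P(Active→Active)·P(Active→Dormant) + P(Active→Casual)·P(Casual→Dormant)
  = 0.34×0.4 + 0.4×0.34 + 0.26×0.26
  = 0.1360 + 0.1360 + 0.0676 = 0.3396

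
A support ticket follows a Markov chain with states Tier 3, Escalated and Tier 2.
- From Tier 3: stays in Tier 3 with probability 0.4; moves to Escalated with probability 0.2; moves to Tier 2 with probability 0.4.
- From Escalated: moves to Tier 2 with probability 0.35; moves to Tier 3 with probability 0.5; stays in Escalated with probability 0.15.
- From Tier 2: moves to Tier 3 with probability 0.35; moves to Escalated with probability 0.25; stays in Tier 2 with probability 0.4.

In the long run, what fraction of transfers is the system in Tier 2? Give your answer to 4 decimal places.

Let the stationary distribution be π with π = πP and π_1 + π_2 + π_3 = 1.
π_1 = 0.4·π_1 + 0.5·π_2 + 0.35·π_3
π_2 = 0.2·π_1 + 0.15·π_2 + 0.25·π_3
Solving with the normalization constraint gives π = (0.4014, 0.2090, 0.3895).
So the stationary probability of Tier 2 is 0.3895.

0.3895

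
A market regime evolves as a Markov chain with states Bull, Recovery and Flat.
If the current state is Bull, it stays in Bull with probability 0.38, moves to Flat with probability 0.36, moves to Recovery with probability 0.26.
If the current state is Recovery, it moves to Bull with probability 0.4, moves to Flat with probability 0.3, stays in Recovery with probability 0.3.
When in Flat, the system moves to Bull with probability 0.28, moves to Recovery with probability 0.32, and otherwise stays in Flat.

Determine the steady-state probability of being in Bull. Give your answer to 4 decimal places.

0.3502

Let the stationary distribution be π with π = πP and π_1 + π_2 + π_3 = 1.
π_1 = 0.38·π_1 + 0.4·π_2 + 0.28·π_3
π_2 = 0.26·π_1 + 0.3·π_2 + 0.32·π_3
Solving with the normalization constraint gives π = (0.3502, 0.2931, 0.3567).
So the stationary probability of Bull is 0.3502.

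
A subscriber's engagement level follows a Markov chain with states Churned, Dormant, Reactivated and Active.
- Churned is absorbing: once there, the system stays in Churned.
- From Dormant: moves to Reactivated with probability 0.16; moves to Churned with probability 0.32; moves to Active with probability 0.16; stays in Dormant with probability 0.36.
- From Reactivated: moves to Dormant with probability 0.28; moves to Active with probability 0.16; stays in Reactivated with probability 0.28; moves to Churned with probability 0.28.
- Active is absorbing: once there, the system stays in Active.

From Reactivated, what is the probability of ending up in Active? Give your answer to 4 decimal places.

0.3538

Let h(s) be the probability of absorption at Active starting from transient state s. Then h(Active) = 1 and h(Churned) = 0. By first-step analysis:
h(Dormant) = 0.32·0 + 0.36·h(Dormant) + 0.16·h(Reactivated) + 0.16·1
h(Reactivated) = 0.28·0 + 0.28·h(Dormant) + 0.28·h(Reactivated) + 0.16·1
Solving: h(Dormant) = 0.3385, h(Reactivated) = 0.3538.
Starting from Reactivated, the probability is 0.3538.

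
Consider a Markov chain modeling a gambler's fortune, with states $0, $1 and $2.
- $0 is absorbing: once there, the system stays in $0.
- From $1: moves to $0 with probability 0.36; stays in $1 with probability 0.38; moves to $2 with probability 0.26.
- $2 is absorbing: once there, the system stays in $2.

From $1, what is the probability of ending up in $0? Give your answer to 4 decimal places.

0.5806

Let h(s) be the probability of absorption at $0 starting from transient state s. Then h($0) = 1 and h($2) = 0. By first-step analysis:
h($1) = 0.36·1 + 0.38·h($1) + 0.26·0
Solving: h($1) = 0.5806.
Starting from $1, the probability is 0.5806.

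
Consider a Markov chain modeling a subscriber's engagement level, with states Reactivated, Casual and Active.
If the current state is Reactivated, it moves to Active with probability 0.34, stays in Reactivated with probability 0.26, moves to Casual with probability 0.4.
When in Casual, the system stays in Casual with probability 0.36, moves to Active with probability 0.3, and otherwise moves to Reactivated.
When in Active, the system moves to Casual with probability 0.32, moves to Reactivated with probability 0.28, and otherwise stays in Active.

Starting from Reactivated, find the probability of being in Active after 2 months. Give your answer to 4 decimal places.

0.3444

Sum over the intermediate state after 1 month:
P = P(Reactivated→Reactivated)·P(Reactivated→Active) + P(Reactivated→Casual)·P(Casual→Active) + P(Reactivated→Active)·P(Active→Active)
  = 0.26×0.34 + 0.4×0.3 + 0.34×0.4
  = 0.0884 + 0.1200 + 0.1360 = 0.3444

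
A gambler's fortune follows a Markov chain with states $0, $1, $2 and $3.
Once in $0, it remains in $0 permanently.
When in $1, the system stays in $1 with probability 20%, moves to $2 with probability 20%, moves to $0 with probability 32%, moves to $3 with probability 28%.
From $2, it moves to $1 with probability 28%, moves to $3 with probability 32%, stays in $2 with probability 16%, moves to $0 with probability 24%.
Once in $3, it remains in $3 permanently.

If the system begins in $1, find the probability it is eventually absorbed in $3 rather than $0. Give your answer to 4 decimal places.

0.4857

Let h(s) be the probability of absorption at $3 starting from transient state s. Then h($3) = 1 and h($0) = 0. By first-step analysis:
h($1) = 0.32·0 + 0.2·h($1) + 0.2·h($2) + 0.28·1
h($2) = 0.24·0 + 0.28·h($1) + 0.16·h($2) + 0.32·1
Solving: h($1) = 0.4857, h($2) = 0.5429.
Starting from $1, the probability is 0.4857.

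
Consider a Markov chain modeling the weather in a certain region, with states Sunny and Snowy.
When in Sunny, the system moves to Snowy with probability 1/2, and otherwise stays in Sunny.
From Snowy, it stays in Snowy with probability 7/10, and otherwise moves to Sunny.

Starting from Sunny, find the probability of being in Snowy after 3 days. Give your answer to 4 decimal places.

0.6200

Propagate the distribution vector 3 days from Sunny.
After 0 days: (1.0000, 0.0000)
After 1 day: (0.5000, 0.5000)
After 2 days: (0.4000, 0.6000)
After 3 days: (0.3800, 0.6200)
P(in Snowy after 3 days) = 0.6200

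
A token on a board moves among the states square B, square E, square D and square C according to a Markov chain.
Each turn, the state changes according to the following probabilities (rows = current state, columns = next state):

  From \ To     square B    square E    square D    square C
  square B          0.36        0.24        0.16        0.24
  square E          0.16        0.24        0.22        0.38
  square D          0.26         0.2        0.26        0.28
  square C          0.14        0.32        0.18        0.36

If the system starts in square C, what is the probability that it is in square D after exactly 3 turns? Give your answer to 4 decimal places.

Propagate the distribution vector 3 turns from square C.
After 0 turns: (0.0000, 0.0000, 0.0000, 1.0000)
After 1 turn: (0.1400, 0.3200, 0.1800, 0.3600)
After 2 turns: (0.1988, 0.2616, 0.2044, 0.3352)
After 3 turns: (0.2135, 0.2586, 0.2028, 0.3250)
P(in square D after 3 turns) = 0.2028

0.2028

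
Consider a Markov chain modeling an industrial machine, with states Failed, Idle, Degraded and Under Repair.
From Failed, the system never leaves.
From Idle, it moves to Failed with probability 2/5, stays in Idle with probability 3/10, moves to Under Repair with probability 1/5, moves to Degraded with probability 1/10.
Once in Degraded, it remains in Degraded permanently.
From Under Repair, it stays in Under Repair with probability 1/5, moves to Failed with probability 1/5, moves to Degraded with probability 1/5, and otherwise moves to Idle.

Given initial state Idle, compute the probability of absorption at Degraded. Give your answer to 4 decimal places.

0.2500

Let h(s) be the probability of absorption at Degraded starting from transient state s. Then h(Degraded) = 1 and h(Failed) = 0. By first-step analysis:
h(Idle) = 0.4·0 + 0.3·h(Idle) + 0.1·1 + 0.2·h(Under Repair)
h(Under Repair) = 0.2·0 + 0.4·h(Idle) + 0.2·1 + 0.2·h(Under Repair)
Solving: h(Idle) = 0.2500, h(Under Repair) = 0.3750.
Starting from Idle, the probability is 0.2500.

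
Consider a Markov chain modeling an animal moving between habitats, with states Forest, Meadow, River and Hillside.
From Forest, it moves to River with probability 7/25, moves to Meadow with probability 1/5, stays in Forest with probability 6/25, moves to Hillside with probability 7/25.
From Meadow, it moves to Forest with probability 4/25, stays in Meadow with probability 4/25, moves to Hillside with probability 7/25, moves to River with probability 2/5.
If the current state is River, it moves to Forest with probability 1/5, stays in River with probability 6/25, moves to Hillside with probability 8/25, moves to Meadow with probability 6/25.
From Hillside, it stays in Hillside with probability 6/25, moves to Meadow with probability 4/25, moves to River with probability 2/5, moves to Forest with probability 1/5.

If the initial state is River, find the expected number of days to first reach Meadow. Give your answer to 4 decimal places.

Let t(s) be the expected number of days to first reach Meadow from state s, with t(Meadow) = 0. Conditioning on the first day:
t(Forest) = 1 + 0.24·t(Forest) + 0.28·t(River) + 0.28·t(Hillside)
t(River) = 1 + 0.2·t(Forest) + 0.24·t(River) + 0.32·t(Hillside)
t(Hillside) = 1 + 0.2·t(Forest) + 0.4·t(River) + 0.24·t(Hillside)
Solving: t(Forest) = 4.9793, t(River) = 4.7943, t(Hillside) = 5.1495.
Expected days from River to Meadow: 4.7943.

4.7943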